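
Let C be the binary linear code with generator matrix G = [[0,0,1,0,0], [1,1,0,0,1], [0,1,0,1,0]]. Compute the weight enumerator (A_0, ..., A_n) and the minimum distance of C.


Weight distribution: A_0 = 1, A_1 = 1, A_2 = 1, A_3 = 3, A_4 = 2. Minimum distance d = 1.

Enumerate all 2^3 = 8 messages m ∈ F_2^3.
For each, compute codeword c = mG in F_2^5, then tally its weight.
  m = 000 → c = 00000, weight = 0.
  m = 100 → c = 00100, weight = 1.
  m = 010 → c = 11001, weight = 3.
  m = 110 → c = 11101, weight = 4.
  m = 001 → c = 01010, weight = 2.
  m = 101 → c = 01110, weight = 3.
  m = 011 → c = 10011, weight = 3.
  m = 111 → c = 10111, weight = 4.
Tally weights:
  weight 0: 1 codewords.
  weight 1: 1 codewords.
  weight 2: 1 codewords.
  weight 3: 3 codewords.
  weight 4: 2 codewords.
Minimum distance d = smallest w > 0 with A_w > 0 = 1.
Sanity: Σ A_w = 8 = 2^3 = 8 ✓.


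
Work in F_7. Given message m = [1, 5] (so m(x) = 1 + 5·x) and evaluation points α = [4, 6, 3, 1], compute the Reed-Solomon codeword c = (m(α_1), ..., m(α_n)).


c = [0, 3, 2, 6]

Message polynomial: m(x) = 1 + 5·x (mod 7).
For each evaluation point α_i, compute m(α_i) mod 7:
  α_1 = 4: Horner steps 5 → 0, so m(4) = 0.
  α_2 = 6: Horner steps 5 → 3, so m(6) = 3.
  α_3 = 3: Horner steps 5 → 2, so m(3) = 2.
  α_4 = 1: Horner steps 5 → 6, so m(1) = 6.
Codeword c = [0, 3, 2, 6] ∈ F_7^4.


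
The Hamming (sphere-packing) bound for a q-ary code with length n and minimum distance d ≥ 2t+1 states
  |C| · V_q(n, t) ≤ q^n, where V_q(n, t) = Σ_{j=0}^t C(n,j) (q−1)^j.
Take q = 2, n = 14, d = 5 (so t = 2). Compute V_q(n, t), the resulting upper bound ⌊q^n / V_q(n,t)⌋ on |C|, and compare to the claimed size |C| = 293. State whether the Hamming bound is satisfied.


V_q(n, t) = 106, q^n = 16384, Hamming bound = 154, |C| = 293 > bound (violated).

Step 1: Compute V_q(n, t) = Σ_{j=0}^2 C(n, j) (q−1)^j.
  j = 0: C(14,0)·(1)^0 = 1·1 = 1.
  j = 1: C(14,1)·(1)^1 = 14·1 = 14.
  j = 2: C(14,2)·(1)^2 = 91·1 = 91.
  V_q(n, t) = 1 + 14 + 91 = 106.
Step 2: q^n = 2^14 = 16384.
Step 3: Hamming bound ⌊q^n / V_q(n,t)⌋ = ⌊16384/106⌋ = 154.
Step 4: Compare |C| = 293 to 154: violated.
The claimed |C| lies above the Hamming bound, so no 2-ary code of length 14 with d ≥ 5 can have 293 codewords.


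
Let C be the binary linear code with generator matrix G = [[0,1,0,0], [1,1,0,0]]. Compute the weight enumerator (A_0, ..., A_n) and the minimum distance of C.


Weight distribution: A_0 = 1, A_1 = 2, A_2 = 1. Minimum distance d = 1.

Enumerate all 2^2 = 4 messages m ∈ F_2^2.
For each, compute codeword c = mG in F_2^4, then tally its weight.
  m = 00 → c = 0000, weight = 0.
  m = 10 → c = 0100, weight = 1.
  m = 01 → c = 1100, weight = 2.
  m = 11 → c = 1000, weight = 1.
Tally weights:
  weight 0: 1 codewords.
  weight 1: 2 codewords.
  weight 2: 1 codewords.
Minimum distance d = smallest w > 0 with A_w > 0 = 1.
Sanity: Σ A_w = 4 = 2^2 = 4 ✓.


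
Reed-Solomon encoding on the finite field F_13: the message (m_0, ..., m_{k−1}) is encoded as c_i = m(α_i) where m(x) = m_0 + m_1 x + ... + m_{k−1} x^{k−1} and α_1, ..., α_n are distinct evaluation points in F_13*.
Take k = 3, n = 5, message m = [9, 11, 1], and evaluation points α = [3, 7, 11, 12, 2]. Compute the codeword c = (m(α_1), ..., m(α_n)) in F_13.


c = [12, 5, 4, 12, 9]

Message polynomial: m(x) = 9 + 11·x + 1·x^2 (mod 13).
For each evaluation point α_i, compute m(α_i) mod 13:
  α_1 = 3: Horner steps 1 → 1 → 12, so m(3) = 12.
  α_2 = 7: Horner steps 1 → 5 → 5, so m(7) = 5.
  α_3 = 11: Horner steps 1 → 9 → 4, so m(11) = 4.
  α_4 = 12: Horner steps 1 → 10 → 12, so m(12) = 12.
  α_5 = 2: Horner steps 1 → 0 → 9, so m(2) = 9.
Codeword c = [12, 5, 4, 12, 9] ∈ F_13^5.


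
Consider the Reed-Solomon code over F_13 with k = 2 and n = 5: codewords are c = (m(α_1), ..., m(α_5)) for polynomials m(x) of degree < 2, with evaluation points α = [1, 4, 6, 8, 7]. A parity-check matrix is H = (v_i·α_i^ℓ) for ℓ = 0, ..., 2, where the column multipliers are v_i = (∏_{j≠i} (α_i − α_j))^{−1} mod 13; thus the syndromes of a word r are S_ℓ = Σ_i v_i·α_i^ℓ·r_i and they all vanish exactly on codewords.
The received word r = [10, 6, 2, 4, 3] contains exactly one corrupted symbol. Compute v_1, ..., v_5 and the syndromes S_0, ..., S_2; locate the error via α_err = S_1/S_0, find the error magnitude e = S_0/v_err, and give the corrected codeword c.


S = (1, 4, 3), error at position 2, error magnitude e = 6, c = [10, 0, 2, 4, 3].

Step 1: column multipliers v_i = (∏_{j≠i}(α_i − α_j))^{−1} mod 13.
  i = 1 (α = 1): (1−4)(1−6)(1−8)(1−7) = (−3)·(−5)·(−7)·(−6) = 630 ≡ 6, so v_1 = 6^{−1} = 11 (mod 13).
  i = 2 (α = 4): (4−1)(4−6)(4−8)(4−7) = 3·(−2)·(−4)·(−3) = −72 ≡ 6, so v_2 = 6^{−1} = 11 (mod 13).
  i = 3 (α = 6): (6−1)(6−4)(6−8)(6−7) = 5·2·(−2)·(−1) = 20 ≡ 7, so v_3 = 7^{−1} = 2 (mod 13).
  i = 4 (α = 8): (8−1)(8−4)(8−6)(8−7) = 7·4·2·1 = 56 ≡ 4, so v_4 = 4^{−1} = 10 (mod 13).
  i = 5 (α = 7): (7−1)(7−4)(7−6)(7−8) = 6·3·1·(−1) = −18 ≡ 8, so v_5 = 8^{−1} = 5 (mod 13).
  v = [11, 11, 2, 10, 5].
Step 2: syndromes of r = [10, 6, 2, 4, 3] (all sums mod 13).
  S_0 = Σ v_i r_i = 11·10 + 11·6 + 2·2 + 10·4 + 5·3 = 235 ≡ 1.
  S_1 = Σ v_i α_i r_i = 11·1·10 + 11·4·6 + 2·6·2 + 10·8·4 + 5·7·3 = 823 ≡ 4.
  α_i^2 mod 13 = [1, 3, 10, 12, 10].
  S_2 = Σ v_i α_i^2 r_i = 11·1·10 + 11·3·6 + 2·10·2 + 10·12·4 + 5·10·3 = 978 ≡ 3.
  S = (1, 4, 3) ≠ 0, so r is not a codeword (an error is present).
Step 3: locate the error. For a single error e at position i, S_ℓ = v_i·e·α_i^ℓ, so α_err = S_1/S_0.
  S_0^{−1} = 1^{−1} = 1 (mod 13), so α_err = 4·1 = 4 ≡ 4 = α_2. Error position i = 2.
  Consistency check: S_2/S_1 = 3·10 = 30 ≡ 4 = α_err ✓ (single-error assumption holds).
Step 4: error magnitude e = S_0/v_2 = S_0·∏_{j≠2}(α_2 − α_j) = 1·6 = 6 ≡ 6 (mod 13).
Step 5: correct position 2: c_2 = r_2 − e = 6 − 6 ≡ 0 (mod 13). Hence c = [10, 0, 2, 4, 3].
  Check: interpolating c through the α_i gives m(x) = 9 + 1·x (degree < 2) with m(α_i) = c_i for every i, so c is indeed a codeword.


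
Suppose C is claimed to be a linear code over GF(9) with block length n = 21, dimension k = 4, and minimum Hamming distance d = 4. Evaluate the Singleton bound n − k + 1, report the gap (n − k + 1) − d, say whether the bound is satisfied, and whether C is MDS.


Singleton RHS = n − k + 1 = 18, slack = 14, bound satisfied, not MDS.

Singleton bound: d ≤ n − k + 1.
Here n = 21, k = 4, so n − k + 1 = 18.
Given d = 4, check d ≤ 18: YES.
Slack = (n − k + 1) − d = 14.
The code is NOT MDS (slack = 14 > 0).
Description: the claimed parameters are [21, 4, 4]_9; such a code would be non-MDS.


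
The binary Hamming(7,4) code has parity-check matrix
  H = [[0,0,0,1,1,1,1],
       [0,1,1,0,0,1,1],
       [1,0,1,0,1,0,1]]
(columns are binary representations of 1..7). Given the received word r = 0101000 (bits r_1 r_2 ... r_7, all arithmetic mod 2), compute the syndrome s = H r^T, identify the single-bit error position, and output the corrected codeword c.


s = (1, 1, 0)^T, error position = 6, corrected codeword c = 0101010

Compute s = H r^T mod 2 one row at a time:
  s_1 = 1 + 0 + 0 + 0 = 1 ≡ 1 (mod 2).
  s_2 = 1 + 0 + 0 + 0 = 1 ≡ 1 (mod 2).
  s_3 = 0 + 0 + 0 + 0 = 0 ≡ 0 (mod 2).
s = (1, 1, 0)^T — this equals column 6 of H (binary 110), so error is at position 6.
Correct: flip bit 6 of r = 0101000 to get c = 0101010.


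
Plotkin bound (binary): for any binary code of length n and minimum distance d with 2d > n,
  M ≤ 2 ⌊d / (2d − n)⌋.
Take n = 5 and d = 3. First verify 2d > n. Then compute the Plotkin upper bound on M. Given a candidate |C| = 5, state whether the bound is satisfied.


Plotkin bound M ≤ 6; given |C| = 5 ≤ bound (satisfied).

Check applicability: 2d = 6, n = 5.
2d − n = 1 > 0, so Plotkin applies.
Compute d/(2d−n) = 3/1 ≈ 3.0000.
⌊d/(2d−n)⌋ = 3.
Plotkin bound: M ≤ 2·3 = 6.
Given |C| = 5, check: satisfied.
This |C| is below the Plotkin bound.


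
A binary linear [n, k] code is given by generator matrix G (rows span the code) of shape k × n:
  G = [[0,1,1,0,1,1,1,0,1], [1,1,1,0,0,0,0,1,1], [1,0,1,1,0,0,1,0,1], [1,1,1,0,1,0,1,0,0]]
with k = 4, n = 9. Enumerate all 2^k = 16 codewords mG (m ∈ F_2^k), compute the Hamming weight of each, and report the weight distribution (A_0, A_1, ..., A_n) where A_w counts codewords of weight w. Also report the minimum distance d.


Weight distribution: A_0 = 1, A_3 = 1, A_4 = 5, A_5 = 6, A_6 = 2, A_7 = 1. Minimum distance d = 3.

Enumerate all 2^4 = 16 messages m ∈ F_2^4.
For each, compute codeword c = mG in F_2^9, then tally its weight.
  m = 0000 → c = 000000000, weight = 0.
  m = 1000 → c = 011011101, weight = 6.
  m = 0100 → c = 111000011, weight = 5.
  m = 1100 → c = 100011110, weight = 5.
  m = 0010 → c = 101100101, weight = 5.
  m = 1010 → c = 110111000, weight = 5.
  m = 0110 → c = 010100110, weight = 4.
  m = 1110 → c = 001111011, weight = 6.
  m = 0001 → c = 111010100, weight = 5.
  m = 1001 → c = 100001001, weight = 3.
  m = 0101 → c = 000010111, weight = 4.
  m = 1101 → c = 011001010, weight = 4.
  m = 0011 → c = 010110001, weight = 4.
  m = 1011 → c = 001101100, weight = 4.
  m = 0111 → c = 101110010, weight = 5.
  m = 1111 → c = 110101111, weight = 7.
Tally weights:
  weight 0: 1 codewords.
  weight 3: 1 codewords.
  weight 4: 5 codewords.
  weight 5: 6 codewords.
  weight 6: 2 codewords.
  weight 7: 1 codewords.
Minimum distance d = smallest w > 0 with A_w > 0 = 3.
Sanity: Σ A_w = 16 = 2^4 = 16 ✓.


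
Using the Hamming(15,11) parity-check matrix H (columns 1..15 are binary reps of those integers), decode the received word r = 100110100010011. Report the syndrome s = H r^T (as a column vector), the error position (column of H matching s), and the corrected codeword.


s = (1, 1, 0, 1)^T, error position = 13, corrected codeword c = 100110100010111

Compute s = H r^T mod 2 one row at a time:
  s_1 = 0 + 0 + 0 + 1 + 0 + 0 + 1 + 1 = 3 ≡ 1 (mod 2).
  s_2 = 1 + 1 + 0 + 1 + 0 + 0 + 1 + 1 = 5 ≡ 1 (mod 2).
  s_3 = 0 + 0 + 0 + 1 + 0 + 1 + 1 + 1 = 4 ≡ 0 (mod 2).
  s_4 = 1 + 0 + 1 + 1 + 0 + 1 + 0 + 1 = 5 ≡ 1 (mod 2).
s = (1, 1, 0, 1)^T — this equals column 13 of H (binary 1101), so error is at position 13.
Correct: flip bit 13 of r = 100110100010011 to get c = 100110100010111.


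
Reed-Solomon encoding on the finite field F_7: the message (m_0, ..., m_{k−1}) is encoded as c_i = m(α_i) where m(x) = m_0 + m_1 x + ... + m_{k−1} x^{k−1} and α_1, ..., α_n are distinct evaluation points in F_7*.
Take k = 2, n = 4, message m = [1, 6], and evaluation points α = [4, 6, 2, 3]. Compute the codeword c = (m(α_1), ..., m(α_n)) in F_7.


c = [4, 2, 6, 5]

Message polynomial: m(x) = 1 + 6·x (mod 7).
For each evaluation point α_i, compute m(α_i) mod 7:
  α_1 = 4: Horner steps 6 → 4, so m(4) = 4.
  α_2 = 6: Horner steps 6 → 2, so m(6) = 2.
  α_3 = 2: Horner steps 6 → 6, so m(2) = 6.
  α_4 = 3: Horner steps 6 → 5, so m(3) = 5.
Codeword c = [4, 2, 6, 5] ∈ F_7^4.


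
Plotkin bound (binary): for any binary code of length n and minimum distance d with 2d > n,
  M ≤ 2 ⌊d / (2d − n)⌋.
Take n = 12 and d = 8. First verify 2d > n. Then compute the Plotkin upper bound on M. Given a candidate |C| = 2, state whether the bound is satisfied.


Plotkin bound M ≤ 4; given |C| = 2 ≤ bound (satisfied).

Check applicability: 2d = 16, n = 12.
2d − n = 4 > 0, so Plotkin applies.
Compute d/(2d−n) = 8/4 ≈ 2.0000.
⌊d/(2d−n)⌋ = 2.
Plotkin bound: M ≤ 2·2 = 4.
Given |C| = 2, check: satisfied.
This |C| is below the Plotkin bound.


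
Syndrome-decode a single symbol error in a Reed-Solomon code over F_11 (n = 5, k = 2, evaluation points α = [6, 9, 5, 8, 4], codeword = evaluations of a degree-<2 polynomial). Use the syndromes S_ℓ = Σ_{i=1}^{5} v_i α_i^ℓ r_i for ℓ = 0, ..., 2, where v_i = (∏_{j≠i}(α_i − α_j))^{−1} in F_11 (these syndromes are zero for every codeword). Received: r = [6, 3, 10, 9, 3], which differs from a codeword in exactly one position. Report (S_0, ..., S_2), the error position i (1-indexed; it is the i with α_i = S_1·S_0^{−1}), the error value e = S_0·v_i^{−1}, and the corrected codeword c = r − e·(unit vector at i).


S = (4, 3, 5), error at position 2, error magnitude e = 9, c = [6, 5, 10, 9, 3].

Step 1: column multipliers v_i = (∏_{j≠i}(α_i − α_j))^{−1} mod 11.
  i = 1 (α = 6): (6−9)(6−5)(6−8)(6−4) = (−3)·1·(−2)·2 = 12 ≡ 1, so v_1 = 1^{−1} = 1 (mod 11).
  i = 2 (α = 9): (9−6)(9−5)(9−8)(9−4) = 3·4·1·5 = 60 ≡ 5, so v_2 = 5^{−1} = 9 (mod 11).
  i = 3 (α = 5): (5−6)(5−9)(5−8)(5−4) = (−1)·(−4)·(−3)·1 = −12 ≡ 10, so v_3 = 10^{−1} = 10 (mod 11).
  i = 4 (α = 8): (8−6)(8−9)(8−5)(8−4) = 2·(−1)·3·4 = −24 ≡ 9, so v_4 = 9^{−1} = 5 (mod 11).
  i = 5 (α = 4): (4−6)(4−9)(4−5)(4−8) = (−2)·(−5)·(−1)·(−4) = 40 ≡ 7, so v_5 = 7^{−1} = 8 (mod 11).
  v = [1, 9, 10, 5, 8].
Step 2: syndromes of r = [6, 3, 10, 9, 3] (all sums mod 11).
  S_0 = Σ v_i r_i = 1·6 + 9·3 + 10·10 + 5·9 + 8·3 = 202 ≡ 4.
  S_1 = Σ v_i α_i r_i = 1·6·6 + 9·9·3 + 10·5·10 + 5·8·9 + 8·4·3 = 1235 ≡ 3.
  α_i^2 mod 11 = [3, 4, 3, 9, 5].
  S_2 = Σ v_i α_i^2 r_i = 1·3·6 + 9·4·3 + 10·3·10 + 5·9·9 + 8·5·3 = 951 ≡ 5.
  S = (4, 3, 5) ≠ 0, so r is not a codeword (an error is present).
Step 3: locate the error. For a single error e at position i, S_ℓ = v_i·e·α_i^ℓ, so α_err = S_1/S_0.
  S_0^{−1} = 4^{−1} = 3 (mod 11), so α_err = 3·3 = 9 ≡ 9 = α_2. Error position i = 2.
  Consistency check: S_2/S_1 = 5·4 = 20 ≡ 9 = α_err ✓ (single-error assumption holds).
Step 4: error magnitude e = S_0/v_2 = S_0·∏_{j≠2}(α_2 − α_j) = 4·5 = 20 ≡ 9 (mod 11).
Step 5: correct position 2: c_2 = r_2 − e = 3 − 9 ≡ 5 (mod 11). Hence c = [6, 5, 10, 9, 3].
  Check: interpolating c through the α_i gives m(x) = 8 + 7·x (degree < 2) with m(α_i) = c_i for every i, so c is indeed a codeword.


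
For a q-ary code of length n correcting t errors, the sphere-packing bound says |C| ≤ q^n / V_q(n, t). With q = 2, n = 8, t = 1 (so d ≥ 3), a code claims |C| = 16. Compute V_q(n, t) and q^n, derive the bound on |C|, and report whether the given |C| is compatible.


V_q(n, t) = 9, q^n = 256, Hamming bound = 28, |C| = 16 ≤ bound (satisfied).

Step 1: Compute V_q(n, t) = Σ_{j=0}^1 C(n, j) (q−1)^j.
  j = 0: C(8,0)·(1)^0 = 1·1 = 1.
  j = 1: C(8,1)·(1)^1 = 8·1 = 8.
  V_q(n, t) = 1 + 8 = 9.
Step 2: q^n = 2^8 = 256.
Step 3: Hamming bound ⌊q^n / V_q(n,t)⌋ = ⌊256/9⌋ = 28.
Step 4: Compare |C| = 16 to 28: satisfied.
The claimed |C| lies below the Hamming bound.


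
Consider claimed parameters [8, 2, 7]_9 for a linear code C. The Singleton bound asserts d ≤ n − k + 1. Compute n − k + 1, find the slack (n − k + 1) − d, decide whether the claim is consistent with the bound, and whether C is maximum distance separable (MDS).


Singleton RHS = n − k + 1 = 7, slack = 0, bound satisfied, MDS.

Singleton bound: d ≤ n − k + 1.
Here n = 8, k = 2, so n − k + 1 = 7.
Given d = 7, check d ≤ 7: YES.
Slack = (n − k + 1) − d = 0.
The code is MDS (slack = 0).
Description: the claimed parameters are [8, 2, 7]_9; such a code would be MDS (meets Singleton bound).


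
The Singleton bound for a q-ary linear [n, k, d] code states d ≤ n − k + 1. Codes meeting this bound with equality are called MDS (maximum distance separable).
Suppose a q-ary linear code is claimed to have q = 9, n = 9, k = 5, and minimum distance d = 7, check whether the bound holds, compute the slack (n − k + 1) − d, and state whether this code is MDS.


Singleton RHS = n − k + 1 = 5, slack = -2, bound violated (no such code; not MDS).

Singleton bound: d ≤ n − k + 1.
Here n = 9, k = 5, so n − k + 1 = 5.
Given d = 7, check d ≤ 5: NO.
Slack = (n − k + 1) − d = -2.
The slack is negative: d = 7 exceeds n − k + 1 = 5 by 2, so the Singleton bound is violated and no linear [9, 5, 7]_9 code can exist. In particular it is not MDS (MDS requires d = n − k + 1 exactly).
Description: the claimed parameters are [9, 5, 7]_9; such a code would be impossible (violates the Singleton bound).


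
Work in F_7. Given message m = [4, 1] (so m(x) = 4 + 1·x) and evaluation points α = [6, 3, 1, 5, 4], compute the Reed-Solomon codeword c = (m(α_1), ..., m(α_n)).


c = [3, 0, 5, 2, 1]

Message polynomial: m(x) = 4 + 1·x (mod 7).
For each evaluation point α_i, compute m(α_i) mod 7:
  α_1 = 6: Horner steps 1 → 3, so m(6) = 3.
  α_2 = 3: Horner steps 1 → 0, so m(3) = 0.
  α_3 = 1: Horner steps 1 → 5, so m(1) = 5.
  α_4 = 5: Horner steps 1 → 2, so m(5) = 2.
  α_5 = 4: Horner steps 1 → 1, so m(4) = 1.
Codeword c = [3, 0, 5, 2, 1] ∈ F_7^5.


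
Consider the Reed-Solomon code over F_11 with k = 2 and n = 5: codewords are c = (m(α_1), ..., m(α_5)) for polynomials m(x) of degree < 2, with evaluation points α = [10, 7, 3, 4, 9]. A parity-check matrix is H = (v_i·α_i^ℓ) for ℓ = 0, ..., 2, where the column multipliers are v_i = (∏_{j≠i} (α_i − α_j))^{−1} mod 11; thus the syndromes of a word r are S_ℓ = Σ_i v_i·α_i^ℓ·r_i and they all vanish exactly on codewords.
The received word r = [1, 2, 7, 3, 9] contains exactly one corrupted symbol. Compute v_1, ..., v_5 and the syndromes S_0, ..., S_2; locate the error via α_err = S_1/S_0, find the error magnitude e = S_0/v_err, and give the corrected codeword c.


S = (8, 6, 10), error at position 5, error magnitude e = 4, c = [1, 2, 7, 3, 5].

Step 1: column multipliers v_i = (∏_{j≠i}(α_i − α_j))^{−1} mod 11.
  i = 1 (α = 10): (10−7)(10−3)(10−4)(10−9) = 3·7·6·1 = 126 ≡ 5, so v_1 = 5^{−1} = 9 (mod 11).
  i = 2 (α = 7): (7−10)(7−3)(7−4)(7−9) = (−3)·4·3·(−2) = 72 ≡ 6, so v_2 = 6^{−1} = 2 (mod 11).
  i = 3 (α = 3): (3−10)(3−7)(3−4)(3−9) = (−7)·(−4)·(−1)·(−6) = 168 ≡ 3, so v_3 = 3^{−1} = 4 (mod 11).
  i = 4 (α = 4): (4−10)(4−7)(4−3)(4−9) = (−6)·(−3)·1·(−5) = −90 ≡ 9, so v_4 = 9^{−1} = 5 (mod 11).
  i = 5 (α = 9): (9−10)(9−7)(9−3)(9−4) = (−1)·2·6·5 = −60 ≡ 6, so v_5 = 6^{−1} = 2 (mod 11).
  v = [9, 2, 4, 5, 2].
Step 2: syndromes of r = [1, 2, 7, 3, 9] (all sums mod 11).
  S_0 = Σ v_i r_i = 9·1 + 2·2 + 4·7 + 5·3 + 2·9 = 74 ≡ 8.
  S_1 = Σ v_i α_i r_i = 9·10·1 + 2·7·2 + 4·3·7 + 5·4·3 + 2·9·9 = 424 ≡ 6.
  α_i^2 mod 11 = [1, 5, 9, 5, 4].
  S_2 = Σ v_i α_i^2 r_i = 9·1·1 + 2·5·2 + 4·9·7 + 5·5·3 + 2·4·9 = 428 ≡ 10.
  S = (8, 6, 10) ≠ 0, so r is not a codeword (an error is present).
Step 3: locate the error. For a single error e at position i, S_ℓ = v_i·e·α_i^ℓ, so α_err = S_1/S_0.
  S_0^{−1} = 8^{−1} = 7 (mod 11), so α_err = 6·7 = 42 ≡ 9 = α_5. Error position i = 5.
  Consistency check: S_2/S_1 = 10·2 = 20 ≡ 9 = α_err ✓ (single-error assumption holds).
Step 4: error magnitude e = S_0/v_5 = S_0·∏_{j≠5}(α_5 − α_j) = 8·6 = 48 ≡ 4 (mod 11).
Step 5: correct position 5: c_5 = r_5 − e = 9 − 4 ≡ 5 (mod 11). Hence c = [1, 2, 7, 3, 5].
  Check: interpolating c through the α_i gives m(x) = 8 + 7·x (degree < 2) with m(α_i) = c_i for every i, so c is indeed a codeword.


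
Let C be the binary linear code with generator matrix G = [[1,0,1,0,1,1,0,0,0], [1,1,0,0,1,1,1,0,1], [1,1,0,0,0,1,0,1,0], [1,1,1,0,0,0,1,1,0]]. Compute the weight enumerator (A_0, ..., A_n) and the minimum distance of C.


Weight distribution: A_0 = 1, A_3 = 4, A_4 = 5, A_5 = 4, A_6 = 2. Minimum distance d = 3.

Enumerate all 2^4 = 16 messages m ∈ F_2^4.
For each, compute codeword c = mG in F_2^9, then tally its weight.
  m = 0000 → c = 000000000, weight = 0.
  m = 1000 → c = 101011000, weight = 4.
  m = 0100 → c = 110011101, weight = 6.
  m = 1100 → c = 011000101, weight = 4.
  m = 0010 → c = 110001010, weight = 4.
  m = 1010 → c = 011010010, weight = 4.
  m = 0110 → c = 000010111, weight = 4.
  m = 1110 → c = 101001111, weight = 6.
  m = 0001 → c = 111000110, weight = 5.
  m = 1001 → c = 010011110, weight = 5.
  m = 0101 → c = 001011011, weight = 5.
  m = 1101 → c = 100000011, weight = 3.
  m = 0011 → c = 001001100, weight = 3.
  m = 1011 → c = 100010100, weight = 3.
  m = 0111 → c = 111010001, weight = 5.
  m = 1111 → c = 010001001, weight = 3.
Tally weights:
  weight 0: 1 codewords.
  weight 3: 4 codewords.
  weight 4: 5 codewords.
  weight 5: 4 codewords.
  weight 6: 2 codewords.
Minimum distance d = smallest w > 0 with A_w > 0 = 3.
Sanity: Σ A_w = 16 = 2^4 = 16 ✓.


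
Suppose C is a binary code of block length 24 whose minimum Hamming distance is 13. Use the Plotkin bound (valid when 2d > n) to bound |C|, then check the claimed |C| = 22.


Plotkin bound M ≤ 12; given |C| = 22 > bound (violated).

Check applicability: 2d = 26, n = 24.
2d − n = 2 > 0, so Plotkin applies.
Compute d/(2d−n) = 13/2 ≈ 6.5000.
⌊d/(2d−n)⌋ = 6.
Plotkin bound: M ≤ 2·6 = 12.
Given |C| = 22, check: VIOLATED.
This |C| is above the Plotkin bound, so no binary code with n = 24, d = 13 and 22 codewords exists.


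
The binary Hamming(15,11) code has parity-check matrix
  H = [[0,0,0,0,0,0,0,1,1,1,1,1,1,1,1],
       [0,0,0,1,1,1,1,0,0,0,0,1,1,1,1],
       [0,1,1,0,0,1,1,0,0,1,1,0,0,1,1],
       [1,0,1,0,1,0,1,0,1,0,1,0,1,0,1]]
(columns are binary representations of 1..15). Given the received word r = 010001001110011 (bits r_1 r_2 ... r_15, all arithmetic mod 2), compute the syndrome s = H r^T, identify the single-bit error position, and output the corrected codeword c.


s = (1, 1, 0, 1)^T, error position = 13, corrected codeword c = 010001001110111

Compute s = H r^T mod 2 one row at a time:
  s_1 = 0 + 1 + 1 + 1 + 0 + 0 + 1 + 1 = 5 ≡ 1 (mod 2).
  s_2 = 0 + 0 + 1 + 0 + 0 + 0 + 1 + 1 = 3 ≡ 1 (mod 2).
  s_3 = 1 + 0 + 1 + 0 + 1 + 1 + 1 + 1 = 6 ≡ 0 (mod 2).
  s_4 = 0 + 0 + 0 + 0 + 1 + 1 + 0 + 1 = 3 ≡ 1 (mod 2).
s = (1, 1, 0, 1)^T — this equals column 13 of H (binary 1101), so error is at position 13.
Correct: flip bit 13 of r = 010001001110011 to get c = 010001001110111.


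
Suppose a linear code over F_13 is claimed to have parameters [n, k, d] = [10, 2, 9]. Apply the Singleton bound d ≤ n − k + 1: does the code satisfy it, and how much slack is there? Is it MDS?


Singleton RHS = n − k + 1 = 9, slack = 0, bound satisfied, MDS.

Singleton bound: d ≤ n − k + 1.
Here n = 10, k = 2, so n − k + 1 = 9.
Given d = 9, check d ≤ 9: YES.
Slack = (n − k + 1) − d = 0.
The code is MDS (slack = 0).
Description: the claimed parameters are [10, 2, 9]_13; such a code would be MDS (meets Singleton bound).


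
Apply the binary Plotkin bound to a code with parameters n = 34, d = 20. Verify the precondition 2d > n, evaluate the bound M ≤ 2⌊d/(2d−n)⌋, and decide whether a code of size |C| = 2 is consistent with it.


Plotkin bound M ≤ 6; given |C| = 2 ≤ bound (satisfied).

Check applicability: 2d = 40, n = 34.
2d − n = 6 > 0, so Plotkin applies.
Compute d/(2d−n) = 20/6 ≈ 3.3333.
⌊d/(2d−n)⌋ = 3.
Plotkin bound: M ≤ 2·3 = 6.
Given |C| = 2, check: satisfied.
This |C| is below the Plotkin bound.


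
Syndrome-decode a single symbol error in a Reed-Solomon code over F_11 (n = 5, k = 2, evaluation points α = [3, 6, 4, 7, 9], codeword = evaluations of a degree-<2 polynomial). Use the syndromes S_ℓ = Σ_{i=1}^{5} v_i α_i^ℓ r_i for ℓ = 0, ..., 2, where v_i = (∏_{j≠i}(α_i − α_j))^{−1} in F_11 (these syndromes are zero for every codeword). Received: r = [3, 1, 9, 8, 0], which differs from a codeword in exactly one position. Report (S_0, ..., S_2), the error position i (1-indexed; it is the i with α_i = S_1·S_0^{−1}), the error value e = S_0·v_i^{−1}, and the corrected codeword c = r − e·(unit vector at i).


S = (2, 6, 7), error at position 1, error magnitude e = 1, c = [2, 1, 9, 8, 0].

Step 1: column multipliers v_i = (∏_{j≠i}(α_i − α_j))^{−1} mod 11.
  i = 1 (α = 3): (3−6)(3−4)(3−7)(3−9) = (−3)·(−1)·(−4)·(−6) = 72 ≡ 6, so v_1 = 6^{−1} = 2 (mod 11).
  i = 2 (α = 6): (6−3)(6−4)(6−7)(6−9) = 3·2·(−1)·(−3) = 18 ≡ 7, so v_2 = 7^{−1} = 8 (mod 11).
  i = 3 (α = 4): (4−3)(4−6)(4−7)(4−9) = 1·(−2)·(−3)·(−5) = −30 ≡ 3, so v_3 = 3^{−1} = 4 (mod 11).
  i = 4 (α = 7): (7−3)(7−6)(7−4)(7−9) = 4·1·3·(−2) = −24 ≡ 9, so v_4 = 9^{−1} = 5 (mod 11).
  i = 5 (α = 9): (9−3)(9−6)(9−4)(9−7) = 6·3·5·2 = 180 ≡ 4, so v_5 = 4^{−1} = 3 (mod 11).
  v = [2, 8, 4, 5, 3].
Step 2: syndromes of r = [3, 1, 9, 8, 0] (all sums mod 11).
  S_0 = Σ v_i r_i = 2·3 + 8·1 + 4·9 + 5·8 + 3·0 = 90 ≡ 2.
  S_1 = Σ v_i α_i r_i = 2·3·3 + 8·6·1 + 4·4·9 + 5·7·8 + 3·9·0 = 490 ≡ 6.
  α_i^2 mod 11 = [9, 3, 5, 5, 4].
  S_2 = Σ v_i α_i^2 r_i = 2·9·3 + 8·3·1 + 4·5·9 + 5·5·8 + 3·4·0 = 458 ≡ 7.
  S = (2, 6, 7) ≠ 0, so r is not a codeword (an error is present).
Step 3: locate the error. For a single error e at position i, S_ℓ = v_i·e·α_i^ℓ, so α_err = S_1/S_0.
  S_0^{−1} = 2^{−1} = 6 (mod 11), so α_err = 6·6 = 36 ≡ 3 = α_1. Error position i = 1.
  Consistency check: S_2/S_1 = 7·2 = 14 ≡ 3 = α_err ✓ (single-error assumption holds).
Step 4: error magnitude e = S_0/v_1 = S_0·∏_{j≠1}(α_1 − α_j) = 2·6 = 12 ≡ 1 (mod 11).
Step 5: correct position 1: c_1 = r_1 − e = 3 − 1 ≡ 2 (mod 11). Hence c = [2, 1, 9, 8, 0].
  Check: interpolating c through the α_i gives m(x) = 3 + 7·x (degree < 2) with m(α_i) = c_i for every i, so c is indeed a codeword.


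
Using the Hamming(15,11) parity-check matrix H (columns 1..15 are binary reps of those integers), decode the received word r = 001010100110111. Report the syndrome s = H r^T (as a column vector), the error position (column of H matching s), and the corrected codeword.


s = (1, 1, 0, 0)^T, error position = 12, corrected codeword c = 001010100111111

Compute s = H r^T mod 2 one row at a time:
  s_1 = 0 + 0 + 1 + 1 + 0 + 1 + 1 + 1 = 5 ≡ 1 (mod 2).
  s_2 = 0 + 1 + 0 + 1 + 0 + 1 + 1 + 1 = 5 ≡ 1 (mod 2).
  s_3 = 0 + 1 + 0 + 1 + 1 + 1 + 1 + 1 = 6 ≡ 0 (mod 2).
  s_4 = 0 + 1 + 1 + 1 + 0 + 1 + 1 + 1 = 6 ≡ 0 (mod 2).
s = (1, 1, 0, 0)^T — this equals column 12 of H (binary 1100), so error is at position 12.
Correct: flip bit 12 of r = 001010100110111 to get c = 001010100111111.


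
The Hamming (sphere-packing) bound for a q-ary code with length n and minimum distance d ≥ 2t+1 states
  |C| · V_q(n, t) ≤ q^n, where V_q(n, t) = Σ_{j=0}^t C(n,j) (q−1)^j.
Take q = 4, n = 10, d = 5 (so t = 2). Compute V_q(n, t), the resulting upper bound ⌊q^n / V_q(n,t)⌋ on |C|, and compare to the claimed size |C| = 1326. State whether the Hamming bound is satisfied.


V_q(n, t) = 436, q^n = 1048576, Hamming bound = 2404, |C| = 1326 ≤ bound (satisfied).

Step 1: Compute V_q(n, t) = Σ_{j=0}^2 C(n, j) (q−1)^j.
  j = 0: C(10,0)·(3)^0 = 1·1 = 1.
  j = 1: C(10,1)·(3)^1 = 10·3 = 30.
  j = 2: C(10,2)·(3)^2 = 45·9 = 405.
  V_q(n, t) = 1 + 30 + 405 = 436.
Step 2: q^n = 4^10 = 1048576.
Step 3: Hamming bound ⌊q^n / V_q(n,t)⌋ = ⌊1048576/436⌋ = 2404.
Step 4: Compare |C| = 1326 to 2404: satisfied.
The claimed |C| lies below the Hamming bound.


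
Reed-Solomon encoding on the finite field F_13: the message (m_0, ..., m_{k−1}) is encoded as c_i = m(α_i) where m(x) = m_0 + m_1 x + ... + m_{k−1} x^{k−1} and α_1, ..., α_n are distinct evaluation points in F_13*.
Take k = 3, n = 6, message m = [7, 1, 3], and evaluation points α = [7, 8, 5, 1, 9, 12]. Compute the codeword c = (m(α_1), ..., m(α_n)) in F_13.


c = [5, 12, 9, 11, 12, 9]

Message polynomial: m(x) = 7 + 1·x + 3·x^2 (mod 13).
For each evaluation point α_i, compute m(α_i) mod 13:
  α_1 = 7: Horner steps 3 → 9 → 5, so m(7) = 5.
  α_2 = 8: Horner steps 3 → 12 → 12, so m(8) = 12.
  α_3 = 5: Horner steps 3 → 3 → 9, so m(5) = 9.
  α_4 = 1: Horner steps 3 → 4 → 11, so m(1) = 11.
  α_5 = 9: Horner steps 3 → 2 → 12, so m(9) = 12.
  α_6 = 12: Horner steps 3 → 11 → 9, so m(12) = 9.
Codeword c = [5, 12, 9, 11, 12, 9] ∈ F_13^6.


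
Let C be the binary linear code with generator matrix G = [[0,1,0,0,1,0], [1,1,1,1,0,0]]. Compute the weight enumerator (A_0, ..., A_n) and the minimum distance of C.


Weight distribution: A_0 = 1, A_2 = 1, A_4 = 2. Minimum distance d = 2.

Enumerate all 2^2 = 4 messages m ∈ F_2^2.
For each, compute codeword c = mG in F_2^6, then tally its weight.
  m = 00 → c = 000000, weight = 0.
  m = 10 → c = 010010, weight = 2.
  m = 01 → c = 111100, weight = 4.
  m = 11 → c = 101110, weight = 4.
Tally weights:
  weight 0: 1 codewords.
  weight 2: 1 codewords.
  weight 4: 2 codewords.
Minimum distance d = smallest w > 0 with A_w > 0 = 2.
Sanity: Σ A_w = 4 = 2^2 = 4 ✓.


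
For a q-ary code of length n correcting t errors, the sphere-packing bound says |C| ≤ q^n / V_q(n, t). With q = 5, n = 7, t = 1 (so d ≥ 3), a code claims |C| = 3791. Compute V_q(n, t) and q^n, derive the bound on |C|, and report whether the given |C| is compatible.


V_q(n, t) = 29, q^n = 78125, Hamming bound = 2693, |C| = 3791 > bound (violated).

Step 1: Compute V_q(n, t) = Σ_{j=0}^1 C(n, j) (q−1)^j.
  j = 0: C(7,0)·(4)^0 = 1·1 = 1.
  j = 1: C(7,1)·(4)^1 = 7·4 = 28.
  V_q(n, t) = 1 + 28 = 29.
Step 2: q^n = 5^7 = 78125.
Step 3: Hamming bound ⌊q^n / V_q(n,t)⌋ = ⌊78125/29⌋ = 2693.
Step 4: Compare |C| = 3791 to 2693: violated.
The claimed |C| lies above the Hamming bound, so no 5-ary code of length 7 with d ≥ 3 can have 3791 codewords.


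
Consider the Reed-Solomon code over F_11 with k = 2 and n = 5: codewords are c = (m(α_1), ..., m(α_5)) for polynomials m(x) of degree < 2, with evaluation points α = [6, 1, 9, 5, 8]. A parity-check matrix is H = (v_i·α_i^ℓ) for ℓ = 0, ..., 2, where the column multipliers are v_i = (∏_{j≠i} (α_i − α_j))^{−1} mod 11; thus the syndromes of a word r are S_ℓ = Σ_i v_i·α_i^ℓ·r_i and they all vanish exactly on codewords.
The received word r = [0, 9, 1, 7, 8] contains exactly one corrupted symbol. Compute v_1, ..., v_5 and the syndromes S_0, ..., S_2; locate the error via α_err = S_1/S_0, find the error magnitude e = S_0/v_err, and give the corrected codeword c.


S = (2, 2, 2), error at position 2, error magnitude e = 7, c = [0, 2, 1, 7, 8].

Step 1: column multipliers v_i = (∏_{j≠i}(α_i − α_j))^{−1} mod 11.
  i = 1 (α = 6): (6−1)(6−9)(6−5)(6−8) = 5·(−3)·1·(−2) = 30 ≡ 8, so v_1 = 8^{−1} = 7 (mod 11).
  i = 2 (α = 1): (1−6)(1−9)(1−5)(1−8) = (−5)·(−8)·(−4)·(−7) = 1120 ≡ 9, so v_2 = 9^{−1} = 5 (mod 11).
  i = 3 (α = 9): (9−6)(9−1)(9−5)(9−8) = 3·8·4·1 = 96 ≡ 8, so v_3 = 8^{−1} = 7 (mod 11).
  i = 4 (α = 5): (5−6)(5−1)(5−9)(5−8) = (−1)·4·(−4)·(−3) = −48 ≡ 7, so v_4 = 7^{−1} = 8 (mod 11).
  i = 5 (α = 8): (8−6)(8−1)(8−9)(8−5) = 2·7·(−1)·3 = −42 ≡ 2, so v_5 = 2^{−1} = 6 (mod 11).
  v = [7, 5, 7, 8, 6].
Step 2: syndromes of r = [0, 9, 1, 7, 8] (all sums mod 11).
  S_0 = Σ v_i r_i = 7·0 + 5·9 + 7·1 + 8·7 + 6·8 = 156 ≡ 2.
  S_1 = Σ v_i α_i r_i = 7·6·0 + 5·1·9 + 7·9·1 + 8·5·7 + 6·8·8 = 772 ≡ 2.
  α_i^2 mod 11 = [3, 1, 4, 3, 9].
  S_2 = Σ v_i α_i^2 r_i = 7·3·0 + 5·1·9 + 7·4·1 + 8·3·7 + 6·9·8 = 673 ≡ 2.
  S = (2, 2, 2) ≠ 0, so r is not a codeword (an error is present).
Step 3: locate the error. For a single error e at position i, S_ℓ = v_i·e·α_i^ℓ, so α_err = S_1/S_0.
  S_0^{−1} = 2^{−1} = 6 (mod 11), so α_err = 2·6 = 12 ≡ 1 = α_2. Error position i = 2.
  Consistency check: S_2/S_1 = 2·6 = 12 ≡ 1 = α_err ✓ (single-error assumption holds).
Step 4: error magnitude e = S_0/v_2 = S_0·∏_{j≠2}(α_2 − α_j) = 2·9 = 18 ≡ 7 (mod 11).
Step 5: correct position 2: c_2 = r_2 − e = 9 − 7 ≡ 2 (mod 11). Hence c = [0, 2, 1, 7, 8].
  Check: interpolating c through the α_i gives m(x) = 9 + 4·x (degree < 2) with m(α_i) = c_i for every i, so c is indeed a codeword.


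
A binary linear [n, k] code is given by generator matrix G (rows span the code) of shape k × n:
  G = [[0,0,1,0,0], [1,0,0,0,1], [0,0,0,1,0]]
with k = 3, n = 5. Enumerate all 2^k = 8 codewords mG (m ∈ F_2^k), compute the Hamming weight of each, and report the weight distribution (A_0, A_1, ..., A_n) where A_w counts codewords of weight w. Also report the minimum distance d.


Weight distribution: A_0 = 1, A_1 = 2, A_2 = 2, A_3 = 2, A_4 = 1. Minimum distance d = 1.

Enumerate all 2^3 = 8 messages m ∈ F_2^3.
For each, compute codeword c = mG in F_2^5, then tally its weight.
  m = 000 → c = 00000, weight = 0.
  m = 100 → c = 00100, weight = 1.
  m = 010 → c = 10001, weight = 2.
  m = 110 → c = 10101, weight = 3.
  m = 001 → c = 00010, weight = 1.
  m = 101 → c = 00110, weight = 2.
  m = 011 → c = 10011, weight = 3.
  m = 111 → c = 10111, weight = 4.
Tally weights:
  weight 0: 1 codewords.
  weight 1: 2 codewords.
  weight 2: 2 codewords.
  weight 3: 2 codewords.
  weight 4: 1 codewords.
Minimum distance d = smallest w > 0 with A_w > 0 = 1.
Sanity: Σ A_w = 8 = 2^3 = 8 ✓.


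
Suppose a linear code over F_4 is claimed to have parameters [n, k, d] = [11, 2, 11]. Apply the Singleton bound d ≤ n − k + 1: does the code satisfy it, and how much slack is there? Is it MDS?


Singleton RHS = n − k + 1 = 10, slack = -1, bound violated (no such code; not MDS).

Singleton bound: d ≤ n − k + 1.
Here n = 11, k = 2, so n − k + 1 = 10.
Given d = 11, check d ≤ 10: NO.
Slack = (n − k + 1) − d = -1.
The slack is negative: d = 11 exceeds n − k + 1 = 10 by 1, so the Singleton bound is violated and no linear [11, 2, 11]_4 code can exist. In particular it is not MDS (MDS requires d = n − k + 1 exactly).
Description: the claimed parameters are [11, 2, 11]_4; such a code would be impossible (violates the Singleton bound).


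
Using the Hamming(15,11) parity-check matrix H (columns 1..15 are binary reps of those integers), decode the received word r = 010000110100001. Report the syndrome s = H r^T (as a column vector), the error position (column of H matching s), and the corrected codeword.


s = (1, 0, 0, 0)^T, error position = 8, corrected codeword c = 010000100100001

Compute s = H r^T mod 2 one row at a time:
  s_1 = 1 + 0 + 1 + 0 + 0 + 0 + 0 + 1 = 3 ≡ 1 (mod 2).
  s_2 = 0 + 0 + 0 + 1 + 0 + 0 + 0 + 1 = 2 ≡ 0 (mod 2).
  s_3 = 1 + 0 + 0 + 1 + 1 + 0 + 0 + 1 = 4 ≡ 0 (mod 2).
  s_4 = 0 + 0 + 0 + 1 + 0 + 0 + 0 + 1 = 2 ≡ 0 (mod 2).
s = (1, 0, 0, 0)^T — this equals column 8 of H (binary 1000), so error is at position 8.
Correct: flip bit 8 of r = 010000110100001 to get c = 010000100100001.


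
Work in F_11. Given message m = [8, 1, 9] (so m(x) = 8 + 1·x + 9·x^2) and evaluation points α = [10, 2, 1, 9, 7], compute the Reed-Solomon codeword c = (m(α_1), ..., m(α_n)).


c = [5, 2, 7, 9, 5]

Message polynomial: m(x) = 8 + 1·x + 9·x^2 (mod 11).
For each evaluation point α_i, compute m(α_i) mod 11:
  α_1 = 10: Horner steps 9 → 3 → 5, so m(10) = 5.
  α_2 = 2: Horner steps 9 → 8 → 2, so m(2) = 2.
  α_3 = 1: Horner steps 9 → 10 → 7, so m(1) = 7.
  α_4 = 9: Horner steps 9 → 5 → 9, so m(9) = 9.
  α_5 = 7: Horner steps 9 → 9 → 5, so m(7) = 5.
Codeword c = [5, 2, 7, 9, 5] ∈ F_11^5.


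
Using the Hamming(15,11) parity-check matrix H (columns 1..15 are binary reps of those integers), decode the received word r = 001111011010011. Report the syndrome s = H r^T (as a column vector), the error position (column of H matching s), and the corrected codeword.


s = (1, 1, 1, 1)^T, error position = 15, corrected codeword c = 001111011010010

Compute s = H r^T mod 2 one row at a time:
  s_1 = 1 + 1 + 0 + 1 + 0 + 0 + 1 + 1 = 5 ≡ 1 (mod 2).
  s_2 = 1 + 1 + 1 + 0 + 0 + 0 + 1 + 1 = 5 ≡ 1 (mod 2).
  s_3 = 0 + 1 + 1 + 0 + 0 + 1 + 1 + 1 = 5 ≡ 1 (mod 2).
  s_4 = 0 + 1 + 1 + 0 + 1 + 1 + 0 + 1 = 5 ≡ 1 (mod 2).
s = (1, 1, 1, 1)^T — this equals column 15 of H (binary 1111), so error is at position 15.
Correct: flip bit 15 of r = 001111011010011 to get c = 001111011010010.


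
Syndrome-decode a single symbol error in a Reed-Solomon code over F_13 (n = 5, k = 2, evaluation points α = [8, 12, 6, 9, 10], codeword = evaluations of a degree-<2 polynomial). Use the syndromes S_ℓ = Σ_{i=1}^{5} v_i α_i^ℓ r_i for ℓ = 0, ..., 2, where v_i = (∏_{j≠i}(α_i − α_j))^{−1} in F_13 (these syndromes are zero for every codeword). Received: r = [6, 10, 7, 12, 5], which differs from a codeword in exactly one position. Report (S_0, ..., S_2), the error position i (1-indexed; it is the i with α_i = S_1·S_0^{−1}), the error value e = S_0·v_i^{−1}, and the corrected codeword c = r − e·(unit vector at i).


S = (6, 7, 6), error at position 2, error magnitude e = 6, c = [6, 4, 7, 12, 5].

Step 1: column multipliers v_i = (∏_{j≠i}(α_i − α_j))^{−1} mod 13.
  i = 1 (α = 8): (8−12)(8−6)(8−9)(8−10) = (−4)·2·(−1)·(−2) = −16 ≡ 10, so v_1 = 10^{−1} = 4 (mod 13).
  i = 2 (α = 12): (12−8)(12−6)(12−9)(12−10) = 4·6·3·2 = 144 ≡ 1, so v_2 = 1^{−1} = 1 (mod 13).
  i = 3 (α = 6): (6−8)(6−12)(6−9)(6−10) = (−2)·(−6)·(−3)·(−4) = 144 ≡ 1, so v_3 = 1^{−1} = 1 (mod 13).
  i = 4 (α = 9): (9−8)(9−12)(9−6)(9−10) = 1·(−3)·3·(−1) = 9 ≡ 9, so v_4 = 9^{−1} = 3 (mod 13).
  i = 5 (α = 10): (10−8)(10−12)(10−6)(10−9) = 2·(−2)·4·1 = −16 ≡ 10, so v_5 = 10^{−1} = 4 (mod 13).
  v = [4, 1, 1, 3, 4].
Step 2: syndromes of r = [6, 10, 7, 12, 5] (all sums mod 13).
  S_0 = Σ v_i r_i = 4·6 + 1·10 + 1·7 + 3·12 + 4·5 = 97 ≡ 6.
  S_1 = Σ v_i α_i r_i = 4·8·6 + 1·12·10 + 1·6·7 + 3·9·12 + 4·10·5 = 878 ≡ 7.
  α_i^2 mod 13 = [12, 1, 10, 3, 9].
  S_2 = Σ v_i α_i^2 r_i = 4·12·6 + 1·1·10 + 1·10·7 + 3·3·12 + 4·9·5 = 656 ≡ 6.
  S = (6, 7, 6) ≠ 0, so r is not a codeword (an error is present).
Step 3: locate the error. For a single error e at position i, S_ℓ = v_i·e·α_i^ℓ, so α_err = S_1/S_0.
  S_0^{−1} = 6^{−1} = 11 (mod 13), so α_err = 7·11 = 77 ≡ 12 = α_2. Error position i = 2.
  Consistency check: S_2/S_1 = 6·2 = 12 ≡ 12 = α_err ✓ (single-error assumption holds).
Step 4: error magnitude e = S_0/v_2 = S_0·∏_{j≠2}(α_2 − α_j) = 6·1 = 6 ≡ 6 (mod 13).
Step 5: correct position 2: c_2 = r_2 − e = 10 − 6 ≡ 4 (mod 13). Hence c = [6, 4, 7, 12, 5].
  Check: interpolating c through the α_i gives m(x) = 10 + 6·x (degree < 2) with m(α_i) = c_i for every i, so c is indeed a codeword.


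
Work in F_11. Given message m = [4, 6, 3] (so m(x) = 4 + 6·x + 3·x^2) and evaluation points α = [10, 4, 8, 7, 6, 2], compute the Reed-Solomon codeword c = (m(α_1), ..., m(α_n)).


c = [1, 10, 2, 6, 5, 6]

Message polynomial: m(x) = 4 + 6·x + 3·x^2 (mod 11).
For each evaluation point α_i, compute m(α_i) mod 11:
  α_1 = 10: Horner steps 3 → 3 → 1, so m(10) = 1.
  α_2 = 4: Horner steps 3 → 7 → 10, so m(4) = 10.
  α_3 = 8: Horner steps 3 → 8 → 2, so m(8) = 2.
  α_4 = 7: Horner steps 3 → 5 → 6, so m(7) = 6.
  α_5 = 6: Horner steps 3 → 2 → 5, so m(6) = 5.
  α_6 = 2: Horner steps 3 → 1 → 6, so m(2) = 6.
Codeword c = [1, 10, 2, 6, 5, 6] ∈ F_11^6.


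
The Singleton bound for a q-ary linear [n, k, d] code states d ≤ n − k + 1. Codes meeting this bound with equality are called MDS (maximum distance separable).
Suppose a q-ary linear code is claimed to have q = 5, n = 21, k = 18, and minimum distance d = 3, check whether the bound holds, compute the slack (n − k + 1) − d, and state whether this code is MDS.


Singleton RHS = n − k + 1 = 4, slack = 1, bound satisfied, not MDS.

Singleton bound: d ≤ n − k + 1.
Here n = 21, k = 18, so n − k + 1 = 4.
Given d = 3, check d ≤ 4: YES.
Slack = (n − k + 1) − d = 1.
The code is NOT MDS (slack = 1 > 0).
Description: the claimed parameters are [21, 18, 3]_5; such a code would be non-MDS.
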